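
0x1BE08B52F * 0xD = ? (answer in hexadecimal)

0x16A6713363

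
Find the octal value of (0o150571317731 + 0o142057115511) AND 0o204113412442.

Add column by column in base 8, right to left:
  1+1 = 2
  3+1 = 4
  7+5 = 4 carry 1
  7+5+1 = 5 carry 1
  1+1+1 = 3
  3+1 = 4
  1+7 = 0 carry 1
  7+5+1 = 5 carry 1
  5+0+1 = 6
  0+2 = 2
  5+4 = 1 carry 1
  1+1+1 = 3
Sum = 0o312650435442; now AND with 0o204113412442:
  3&2=2, 1&0=0, 2&4=0, 6&1=0, 5&1=1, 0&3=0, 4&4=4, 3&1=1, 5&2=0, 4&4=4, 4&4=4, 2&2=2

0o200010410442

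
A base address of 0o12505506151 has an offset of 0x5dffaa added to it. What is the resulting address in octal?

0o12535106023

0x5dffaa = 0o27377652 in octal.
Add column by column in base 8, right to left:
  1+2 = 3
  5+5 = 2 carry 1
  1+6+1 = 0 carry 1
  6+7+1 = 6 carry 1
  0+7+1 = 0 carry 1
  5+3+1 = 1 carry 1
  5+7+1 = 5 carry 1
  0+2+1 = 3
  5+0 = 5
  2+0 = 2
  1+0 = 1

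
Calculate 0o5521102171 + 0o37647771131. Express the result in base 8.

0o45371073322

Add column by column in base 8, right to left:
  1+1 = 2
  7+3 = 2 carry 1
  1+1+1 = 3
  2+1 = 3
  0+7 = 7
  1+7 = 0 carry 1
  1+7+1 = 1 carry 1
  2+4+1 = 7
  5+6 = 3 carry 1
  5+7+1 = 5 carry 1
  0+3+1 = 4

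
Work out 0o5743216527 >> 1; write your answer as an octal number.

1 bits is not a whole number of base-8 digits; in binary: 101111100011010001110101010111 >> 1 = 10111110001101000111010101011.

0o2761507253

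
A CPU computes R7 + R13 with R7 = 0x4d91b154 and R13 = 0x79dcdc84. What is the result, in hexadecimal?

0xc76e8dd8

Add column by column in base 16, right to left:
  4+4 = 8
  5+8 = d
  1+c = d
  b+d = 8 carry 1
  1+c+1 = e
  9+d = 6 carry 1
  d+9+1 = 7 carry 1
  4+7+1 = c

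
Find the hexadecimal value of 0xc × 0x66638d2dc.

0x4ccaa9e250

Multiply each base-16 digit by 12, carrying:
  c×12 = 144 → write 0 carry 9
  d×12+9 = 165 → write 5 carry 10
  2×12+10 = 34 → write 2 carry 2
  d×12+2 = 158 → write e carry 9
  8×12+9 = 105 → write 9 carry 6
  3×12+6 = 42 → write a carry 2
  6×12+2 = 74 → write a carry 4
  6×12+4 = 76 → write c carry 4
  6×12+4 = 76 → write c carry 4
  remaining carry: 4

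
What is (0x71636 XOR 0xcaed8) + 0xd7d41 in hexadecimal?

0x19362f

First 0x71636 XOR 0xcaed8 = 0xbb8ee.
Add column by column in base 16, right to left:
  e+1 = f
  e+4 = 2 carry 1
  8+d+1 = 6 carry 1
  b+7+1 = 3 carry 1
  b+d+1 = 9 carry 1
  final carry 1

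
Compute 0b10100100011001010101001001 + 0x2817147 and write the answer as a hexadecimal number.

0b10100100011001010101001001 = 0x2919549 in hexadecimal.
Add column by column in base 16, right to left:
  9+7 = 0 carry 1
  4+4+1 = 9
  5+1 = 6
  9+7 = 0 carry 1
  1+1+1 = 3
  9+8 = 1 carry 1
  2+2+1 = 5

0x5130690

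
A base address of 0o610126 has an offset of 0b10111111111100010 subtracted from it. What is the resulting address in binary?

0o610126 = 0b110001000001010110 in binary.
Subtract column by column in base 2:
  0-0 → 0
  1-1 → 0
  1-0 → 1
  0-0 → 0
  1-0 → 1
  0-1 → 1 (borrow)
  1-1-1 → 1 (borrow)
  0-1-1 → 0 (borrow)
  0-1-1 → 0 (borrow)
  0-1-1 → 0 (borrow)
  0-1-1 → 0 (borrow)
  0-1-1 → 0 (borrow)
  1-1-1 → 1 (borrow)
  0-1-1 → 0 (borrow)
  0-1-1 → 0 (borrow)
  0-0-1 → 1 (borrow)
  1-1-1 → 1 (borrow)
  1-0-1 → 0

0b11001000001110100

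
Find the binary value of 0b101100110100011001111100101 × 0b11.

Multiply each base-2 digit by 3, carrying:
  1×3 = 3 → write 1 carry 1
  0×3+1 = 1 → write 1
  1×3 = 3 → write 1 carry 1
  0×3+1 = 1 → write 1
  0×3 = 0 → write 0
  1×3 = 3 → write 1 carry 1
  1×3+1 = 4 → write 0 carry 2
  1×3+2 = 5 → write 1 carry 2
  1×3+2 = 5 → write 1 carry 2
  1×3+2 = 5 → write 1 carry 2
  0×3+2 = 2 → write 0 carry 1
  0×3+1 = 1 → write 1
  1×3 = 3 → write 1 carry 1
  1×3+1 = 4 → write 0 carry 2
  0×3+2 = 2 → write 0 carry 1
  0×3+1 = 1 → write 1
  0×3 = 0 → write 0
  1×3 = 3 → write 1 carry 1
  0×3+1 = 1 → write 1
  1×3 = 3 → write 1 carry 1
  1×3+1 = 4 → write 0 carry 2
  0×3+2 = 2 → write 0 carry 1
  0×3+1 = 1 → write 1
  1×3 = 3 → write 1 carry 1
  1×3+1 = 4 → write 0 carry 2
  0×3+2 = 2 → write 0 carry 1
  1×3+1 = 4 → write 0 carry 2
  remaining carry: 10

0b10000110011101001101110101111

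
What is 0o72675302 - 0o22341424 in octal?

0o50333656

Subtract column by column in base 8:
  2-4 → 6 (borrow)
  0-2-1 → 5 (borrow)
  3-4-1 → 6 (borrow)
  5-1-1 → 3
  7-4 → 3
  6-3 → 3
  2-2 → 0
  7-2 → 5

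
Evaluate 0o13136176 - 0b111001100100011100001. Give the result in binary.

0b11111111001110011101

0o13136176 = 0b1011001011110001111110 in binary.
Subtract column by column in base 2:
  0-1 → 1 (borrow)
  1-0-1 → 0
  1-0 → 1
  1-0 → 1
  1-0 → 1
  1-1 → 0
  1-1 → 0
  0-1 → 1 (borrow)
  0-0-1 → 1 (borrow)
  0-0-1 → 1 (borrow)
  1-0-1 → 0
  1-1 → 0
  1-0 → 1
  1-0 → 1
  0-1 → 1 (borrow)
  1-1-1 → 1 (borrow)
  0-0-1 → 1 (borrow)
  0-0-1 → 1 (borrow)
  1-1-1 → 1 (borrow)
  1-1-1 → 1 (borrow)
  0-1-1 → 0 (borrow)
  1-0-1 → 0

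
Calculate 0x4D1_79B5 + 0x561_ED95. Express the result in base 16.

Add column by column in base 16, right to left:
  5+5 = A
  B+9 = 4 carry 1
  9+D+1 = 7 carry 1
  7+E+1 = 6 carry 1
  1+1+1 = 3
  D+6 = 3 carry 1
  4+5+1 = A

0xA33674A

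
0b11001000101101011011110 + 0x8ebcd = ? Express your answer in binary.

0x8ebcd = 0b10001110101111001101 in binary.
Add column by column in base 2, right to left:
  0+1 = 1
  1+0 = 1
  1+1 = 0 carry 1
  1+1+1 = 1 carry 1
  1+0+1 = 0 carry 1
  0+0+1 = 1
  1+1 = 0 carry 1
  1+1+1 = 1 carry 1
  0+1+1 = 0 carry 1
  1+1+1 = 1 carry 1
  0+0+1 = 1
  1+1 = 0 carry 1
  1+0+1 = 0 carry 1
  0+1+1 = 0 carry 1
  1+1+1 = 1 carry 1
  0+1+1 = 0 carry 1
  0+0+1 = 1
  0+0 = 0
  1+0 = 1
  0+1 = 1
  0+0 = 0
  1+0 = 1
  1+0 = 1

0b11011010100011010101011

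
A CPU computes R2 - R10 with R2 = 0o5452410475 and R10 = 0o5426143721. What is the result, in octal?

Subtract column by column in base 8:
  5-1 → 4
  7-2 → 5
  4-7 → 5 (borrow)
  0-3-1 → 4 (borrow)
  1-4-1 → 4 (borrow)
  4-1-1 → 2
  2-6 → 4 (borrow)
  5-2-1 → 2
  4-4 → 0
  5-5 → 0

0o24244554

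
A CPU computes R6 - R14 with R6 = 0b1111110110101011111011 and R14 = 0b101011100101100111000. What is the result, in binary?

0b1010011001111111000011

Subtract column by column in base 2:
  1-0 → 1
  1-0 → 1
  0-0 → 0
  1-1 → 0
  1-1 → 0
  1-1 → 0
  1-0 → 1
  1-0 → 1
  0-1 → 1 (borrow)
  1-1-1 → 1 (borrow)
  0-0-1 → 1 (borrow)
  1-1-1 → 1 (borrow)
  0-0-1 → 1 (borrow)
  1-0-1 → 0
  1-1 → 0
  0-1 → 1 (borrow)
  1-1-1 → 1 (borrow)
  1-0-1 → 0
  1-1 → 0
  1-0 → 1
  1-1 → 0
  1-0 → 1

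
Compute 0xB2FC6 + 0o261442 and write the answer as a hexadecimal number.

0xC92E8

0o261442 = 0x16322 in hexadecimal.
Add column by column in base 16, right to left:
  6+2 = 8
  C+2 = E
  F+3 = 2 carry 1
  2+6+1 = 9
  B+1 = C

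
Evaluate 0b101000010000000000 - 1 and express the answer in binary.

0b101000001111111111

The trailing 10 digits are 0, so subtracting 1 borrows through: they become 1 and the next digit up decrements.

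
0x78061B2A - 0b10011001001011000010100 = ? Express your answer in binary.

0b1110111101110011000010100010110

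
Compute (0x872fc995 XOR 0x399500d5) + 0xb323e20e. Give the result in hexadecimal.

0x171deab4e

First 0x872fc995 XOR 0x399500d5 = 0xbebac940.
Add column by column in base 16, right to left:
  0+e = e
  4+0 = 4
  9+2 = b
  c+e = a carry 1
  a+3+1 = e
  b+2 = d
  e+3 = 1 carry 1
  b+b+1 = 7 carry 1
  final carry 1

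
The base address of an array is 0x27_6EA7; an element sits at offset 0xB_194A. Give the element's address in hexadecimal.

0x3287F1

Add column by column in base 16, right to left:
  7+A = 1 carry 1
  A+4+1 = F
  E+9 = 7 carry 1
  6+1+1 = 8
  7+B = 2 carry 1
  2+0+1 = 3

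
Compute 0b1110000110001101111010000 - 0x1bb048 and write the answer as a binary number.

0b1101001110110101110001000

0x1bb048 = 0b110111011000001001000 in binary.
Subtract column by column in base 2:
  0-0 → 0
  0-0 → 0
  0-0 → 0
  0-1 → 1 (borrow)
  1-0-1 → 0
  0-0 → 0
  1-1 → 0
  1-0 → 1
  1-0 → 1
  1-0 → 1
  0-0 → 0
  1-0 → 1
  1-1 → 0
  0-1 → 1 (borrow)
  0-0-1 → 1 (borrow)
  0-1-1 → 0 (borrow)
  1-1-1 → 1 (borrow)
  1-1-1 → 1 (borrow)
  0-0-1 → 1 (borrow)
  0-1-1 → 0 (borrow)
  0-1-1 → 0 (borrow)
  0-0-1 → 1 (borrow)
  1-0-1 → 0
  1-0 → 1
  1-0 → 1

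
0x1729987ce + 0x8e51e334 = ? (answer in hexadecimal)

0x200eb6b02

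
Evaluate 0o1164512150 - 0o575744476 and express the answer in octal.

0o366545452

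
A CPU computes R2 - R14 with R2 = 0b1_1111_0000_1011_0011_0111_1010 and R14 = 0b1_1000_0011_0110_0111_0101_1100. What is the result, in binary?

0b11011010100110000011110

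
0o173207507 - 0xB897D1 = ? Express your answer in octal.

0o115073566

0xB897D1 = 0o56113721 in octal.
Subtract column by column in base 8:
  7-1 → 6
  0-2 → 6 (borrow)
  5-7-1 → 5 (borrow)
  7-3-1 → 3
  0-1 → 7 (borrow)
  2-1-1 → 0
  3-6 → 5 (borrow)
  7-5-1 → 1
  1-0 → 1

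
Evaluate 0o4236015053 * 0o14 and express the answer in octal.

Multiply each base-8 digit by 12, carrying:
  3×12 = 36 → write 4 carry 4
  5×12+4 = 64 → write 0 carry 8
  0×12+8 = 8 → write 0 carry 1
  5×12+1 = 61 → write 5 carry 7
  1×12+7 = 19 → write 3 carry 2
  0×12+2 = 2 → write 2
  6×12 = 72 → write 0 carry 9
  3×12+9 = 45 → write 5 carry 5
  2×12+5 = 29 → write 5 carry 3
  4×12+3 = 51 → write 3 carry 6
  remaining carry: 6

0o63550235004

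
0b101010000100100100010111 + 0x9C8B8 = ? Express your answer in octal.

0b101010000100100100010111 = 0o52044427 in octal.
0x9C8B8 = 0o2344270 in octal.
Add column by column in base 8, right to left:
  7+0 = 7
  2+7 = 1 carry 1
  4+2+1 = 7
  4+4 = 0 carry 1
  4+4+1 = 1 carry 1
  0+3+1 = 4
  2+2 = 4
  5+0 = 5

0o54410717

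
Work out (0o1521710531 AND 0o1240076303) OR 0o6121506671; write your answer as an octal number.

0o7121516771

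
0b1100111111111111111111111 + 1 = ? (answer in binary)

0b1101000000000000000000000

The trailing 21 digits are 1 (max in base 2), so adding 1 cascades: they roll to 0 and the next digit up increments.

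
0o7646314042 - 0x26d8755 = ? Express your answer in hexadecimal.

0x3c2c10cd

0o7646314042 = 0x3e999822 in hexadecimal.
Subtract column by column in base 16:
  2-5 → d (borrow)
  2-5-1 → c (borrow)
  8-7-1 → 0
  9-8 → 1
  9-d → c (borrow)
  9-6-1 → 2
  e-2 → c
  3-0 → 3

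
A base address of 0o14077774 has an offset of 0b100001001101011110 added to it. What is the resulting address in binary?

0b1100101001001101011010

0o14077774 = 0b1100000111111111111100 in binary.
Add column by column in base 2, right to left:
  0+0 = 0
  0+1 = 1
  1+1 = 0 carry 1
  1+1+1 = 1 carry 1
  1+1+1 = 1 carry 1
  1+0+1 = 0 carry 1
  1+1+1 = 1 carry 1
  1+0+1 = 0 carry 1
  1+1+1 = 1 carry 1
  1+1+1 = 1 carry 1
  1+0+1 = 0 carry 1
  1+0+1 = 0 carry 1
  1+1+1 = 1 carry 1
  1+0+1 = 0 carry 1
  1+0+1 = 0 carry 1
  0+0+1 = 1
  0+0 = 0
  0+1 = 1
  0+0 = 0
  0+0 = 0
  1+0 = 1
  1+0 = 1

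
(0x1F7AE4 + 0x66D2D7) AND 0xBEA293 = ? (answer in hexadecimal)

Add column by column in base 16, right to left:
  4+7 = B
  E+D = B carry 1
  A+2+1 = D
  7+D = 4 carry 1
  F+6+1 = 6 carry 1
  1+6+1 = 8
Sum = 0x864DBB; now AND with 0xBEA293:
  8&B=8, 6&E=6, 4&A=0, D&2=0, B&9=9, B&3=3

0x860093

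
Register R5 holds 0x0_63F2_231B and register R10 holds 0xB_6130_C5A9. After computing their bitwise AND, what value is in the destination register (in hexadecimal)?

0x061300109

AND each hex digit independently (no carries):
  0&B=0, 6&6=6, 3&1=1, F&3=3, 2&0=0, 2&C=0, 3&5=1, 1&A=0, B&9=9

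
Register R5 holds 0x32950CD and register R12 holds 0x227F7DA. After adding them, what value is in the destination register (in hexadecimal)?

0x55148A7

Add column by column in base 16, right to left:
  D+A = 7 carry 1
  C+D+1 = A carry 1
  0+7+1 = 8
  5+F = 4 carry 1
  9+7+1 = 1 carry 1
  2+2+1 = 5
  3+2 = 5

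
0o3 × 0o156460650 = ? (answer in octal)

0o513622370

Multiply each base-8 digit by 3, carrying:
  0×3 = 0 → write 0
  5×3 = 15 → write 7 carry 1
  6×3+1 = 19 → write 3 carry 2
  0×3+2 = 2 → write 2
  6×3 = 18 → write 2 carry 2
  4×3+2 = 14 → write 6 carry 1
  6×3+1 = 19 → write 3 carry 2
  5×3+2 = 17 → write 1 carry 2
  1×3+2 = 5 → write 5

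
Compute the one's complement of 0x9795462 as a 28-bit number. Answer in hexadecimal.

Each hex digit d becomes F−d:
  9→6, 7→8, 9→6, 5→A, 4→B, 6→9, 2→D

0x686AB9D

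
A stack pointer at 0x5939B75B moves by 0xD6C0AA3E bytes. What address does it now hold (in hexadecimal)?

0x12FFA6199

Add column by column in base 16, right to left:
  B+E = 9 carry 1
  5+3+1 = 9
  7+A = 1 carry 1
  B+A+1 = 6 carry 1
  9+0+1 = A
  3+C = F
  9+6 = F
  5+D = 2 carry 1
  final carry 1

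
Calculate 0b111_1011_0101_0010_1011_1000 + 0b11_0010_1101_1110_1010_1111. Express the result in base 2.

0b101011100011000101100111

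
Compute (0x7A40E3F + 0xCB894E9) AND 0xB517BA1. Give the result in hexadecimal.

0x502320

Add column by column in base 16, right to left:
  F+9 = 8 carry 1
  3+E+1 = 2 carry 1
  E+4+1 = 3 carry 1
  0+9+1 = A
  4+8 = C
  A+B = 5 carry 1
  7+C+1 = 4 carry 1
  final carry 1
Sum = 0x145CA328; now AND with 0xB517BA1:
  1&0=0, 4&B=0, 5&5=5, C&1=0, A&7=2, 3&B=3, 2&A=2, 8&1=0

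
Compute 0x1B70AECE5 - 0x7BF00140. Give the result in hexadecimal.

Subtract column by column in base 16:
  5-0 → 5
  E-4 → A
  C-1 → B
  E-0 → E
  A-0 → A
  0-F → 1 (borrow)
  7-B-1 → B (borrow)
  B-7-1 → 3
  1-0 → 1

0x13B1AEBA5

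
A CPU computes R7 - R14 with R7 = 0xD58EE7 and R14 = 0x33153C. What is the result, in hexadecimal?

0xA279AB

Subtract column by column in base 16:
  7-C → B (borrow)
  E-3-1 → A
  E-5 → 9
  8-1 → 7
  5-3 → 2
  D-3 → A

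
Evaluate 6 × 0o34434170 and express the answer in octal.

0o253251320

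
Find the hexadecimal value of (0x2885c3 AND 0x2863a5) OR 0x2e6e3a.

0x2885c3 AND 0x2863a5 = 0x280181.
Then OR with 0x2e6e3a.

0x2e6fbb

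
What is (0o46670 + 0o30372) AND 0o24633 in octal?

Add column by column in base 8, right to left:
  0+2 = 2
  7+7 = 6 carry 1
  6+3+1 = 2 carry 1
  6+0+1 = 7
  4+3 = 7
Sum = 0o77262; now AND with 0o24633:
  7&2=2, 7&4=4, 2&6=2, 6&3=2, 2&3=2

0o24222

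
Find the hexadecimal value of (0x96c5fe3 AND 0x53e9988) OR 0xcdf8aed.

0x96c5fe3 AND 0x53e9988 = 0x12c1980.
Then OR with 0xcdf8aed.

0xdff9bed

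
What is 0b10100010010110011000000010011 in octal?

0o2422630023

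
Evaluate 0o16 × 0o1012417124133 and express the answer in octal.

Multiply each base-8 digit by 14, carrying:
  3×14 = 42 → write 2 carry 5
  3×14+5 = 47 → write 7 carry 5
  1×14+5 = 19 → write 3 carry 2
  4×14+2 = 58 → write 2 carry 7
  2×14+7 = 35 → write 3 carry 4
  1×14+4 = 18 → write 2 carry 2
  7×14+2 = 100 → write 4 carry 12
  1×14+12 = 26 → write 2 carry 3
  4×14+3 = 59 → write 3 carry 7
  2×14+7 = 35 → write 3 carry 4
  1×14+4 = 18 → write 2 carry 2
  0×14+2 = 2 → write 2
  1×14 = 14 → write 6 carry 1
  remaining carry: 1

0o16223324232372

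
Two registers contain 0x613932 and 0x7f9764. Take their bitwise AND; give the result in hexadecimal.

0x611120

AND each hex digit independently (no carries):
  6&7=6, 1&f=1, 3&9=1, 9&7=1, 3&6=2, 2&4=0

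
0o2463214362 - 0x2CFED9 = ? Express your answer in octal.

0o2450015031

0x2CFED9 = 0o13177331 in octal.
Subtract column by column in base 8:
  2-1 → 1
  6-3 → 3
  3-3 → 0
  4-7 → 5 (borrow)
  1-7-1 → 1 (borrow)
  2-1-1 → 0
  3-3 → 0
  6-1 → 5
  4-0 → 4
  2-0 → 2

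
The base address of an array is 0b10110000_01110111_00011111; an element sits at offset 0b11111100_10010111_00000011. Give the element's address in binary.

0b1101011010000111000100010

Add column by column in base 2, right to left:
  1+1 = 0 carry 1
  1+1+1 = 1 carry 1
  1+0+1 = 0 carry 1
  1+0+1 = 0 carry 1
  1+0+1 = 0 carry 1
  0+0+1 = 1
  0+0 = 0
  0+0 = 0
  1+1 = 0 carry 1
  1+1+1 = 1 carry 1
  1+1+1 = 1 carry 1
  0+0+1 = 1
  1+1 = 0 carry 1
  1+0+1 = 0 carry 1
  1+0+1 = 0 carry 1
  0+1+1 = 0 carry 1
  0+0+1 = 1
  0+0 = 0
  0+1 = 1
  0+1 = 1
  1+1 = 0 carry 1
  1+1+1 = 1 carry 1
  0+1+1 = 0 carry 1
  1+1+1 = 1 carry 1
  final carry 1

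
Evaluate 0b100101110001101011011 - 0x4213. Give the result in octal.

0b100101110001101011011 = 0o4561533 in octal.
0x4213 = 0o41023 in octal.
Subtract column by column in base 8:
  3-3 → 0
  3-2 → 1
  5-0 → 5
  1-1 → 0
  6-4 → 2
  5-0 → 5
  4-0 → 4

0o4520510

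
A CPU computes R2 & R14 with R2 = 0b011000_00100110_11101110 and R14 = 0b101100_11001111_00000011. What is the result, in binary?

AND bit by bit (1 only where both bits are 1):
  0110000010011011101110
& 1011001100111100000011
= 0010000000011000000010

0b0010000000011000000010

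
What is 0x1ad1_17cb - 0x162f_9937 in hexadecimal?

Subtract column by column in base 16:
  b-7 → 4
  c-3 → 9
  7-9 → e (borrow)
  1-9-1 → 7 (borrow)
  1-f-1 → 1 (borrow)
  d-2-1 → a
  a-6 → 4
  1-1 → 0

0x4a17e94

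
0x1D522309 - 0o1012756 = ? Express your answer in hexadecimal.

0o1012756 = 0x415EE in hexadecimal.
Subtract column by column in base 16:
  9-E → B (borrow)
  0-E-1 → 1 (borrow)
  3-5-1 → D (borrow)
  2-1-1 → 0
  2-4 → E (borrow)
  5-0-1 → 4
  D-0 → D
  1-0 → 1

0x1D4E0D1B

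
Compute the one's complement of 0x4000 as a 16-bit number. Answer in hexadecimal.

0xbfff

Each hex digit d becomes f−d:
  4→b, 0→f, 0→f, 0→f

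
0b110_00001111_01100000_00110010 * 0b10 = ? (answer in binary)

Multiply each base-2 digit by 2, carrying:
  0×2 = 0 → write 0
  1×2 = 2 → write 0 carry 1
  0×2+1 = 1 → write 1
  0×2 = 0 → write 0
  1×2 = 2 → write 0 carry 1
  1×2+1 = 3 → write 1 carry 1
  0×2+1 = 1 → write 1
  0×2 = 0 → write 0
  0×2 = 0 → write 0
  0×2 = 0 → write 0
  0×2 = 0 → write 0
  0×2 = 0 → write 0
  0×2 = 0 → write 0
  1×2 = 2 → write 0 carry 1
  1×2+1 = 3 → write 1 carry 1
  0×2+1 = 1 → write 1
  1×2 = 2 → write 0 carry 1
  1×2+1 = 3 → write 1 carry 1
  1×2+1 = 3 → write 1 carry 1
  1×2+1 = 3 → write 1 carry 1
  0×2+1 = 1 → write 1
  0×2 = 0 → write 0
  0×2 = 0 → write 0
  0×2 = 0 → write 0
  0×2 = 0 → write 0
  1×2 = 2 → write 0 carry 1
  1×2+1 = 3 → write 1 carry 1
  remaining carry: 1

0b1100000111101100000001100100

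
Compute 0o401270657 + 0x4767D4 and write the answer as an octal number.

0x4767D4 = 0o21663724 in octal.
Add column by column in base 8, right to left:
  7+4 = 3 carry 1
  5+2+1 = 0 carry 1
  6+7+1 = 6 carry 1
  0+3+1 = 4
  7+6 = 5 carry 1
  2+6+1 = 1 carry 1
  1+1+1 = 3
  0+2 = 2
  4+0 = 4

0o423154603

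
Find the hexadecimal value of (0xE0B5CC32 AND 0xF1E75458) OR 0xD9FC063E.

0xF9FD463E

0xE0B5CC32 AND 0xF1E75458 = 0xE0A54410.
Then OR with 0xD9FC063E.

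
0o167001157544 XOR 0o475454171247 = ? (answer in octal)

0o512455026703

XOR each oct digit independently (no carries):
  1^4=5, 6^7=1, 7^5=2, 0^4=4, 0^5=5, 1^4=5, 1^1=0, 5^7=2, 7^1=6, 5^2=7, 4^4=0, 4^7=3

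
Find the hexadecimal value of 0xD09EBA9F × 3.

0x271DC2FDD

Multiply each base-16 digit by 3, carrying:
  F×3 = 45 → write D carry 2
  9×3+2 = 29 → write D carry 1
  A×3+1 = 31 → write F carry 1
  B×3+1 = 34 → write 2 carry 2
  E×3+2 = 44 → write C carry 2
  9×3+2 = 29 → write D carry 1
  0×3+1 = 1 → write 1
  D×3 = 39 → write 7 carry 2
  remaining carry: 2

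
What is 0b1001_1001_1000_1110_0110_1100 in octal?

Group the bits in threes: 100 110 011 000 111 001 101 100 → 46307154.

0o46307154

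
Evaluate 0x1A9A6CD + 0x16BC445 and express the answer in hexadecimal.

Add column by column in base 16, right to left:
  D+5 = 2 carry 1
  C+4+1 = 1 carry 1
  6+4+1 = B
  A+C = 6 carry 1
  9+B+1 = 5 carry 1
  A+6+1 = 1 carry 1
  1+1+1 = 3

0x3156B12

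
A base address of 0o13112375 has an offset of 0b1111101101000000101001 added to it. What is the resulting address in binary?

0o13112375 = 0b1011001001010011111101 in binary.
Add column by column in base 2, right to left:
  1+1 = 0 carry 1
  0+0+1 = 1
  1+0 = 1
  1+1 = 0 carry 1
  1+0+1 = 0 carry 1
  1+1+1 = 1 carry 1
  1+0+1 = 0 carry 1
  1+0+1 = 0 carry 1
  0+0+1 = 1
  0+0 = 0
  1+0 = 1
  0+0 = 0
  1+1 = 0 carry 1
  0+0+1 = 1
  0+1 = 1
  1+1 = 0 carry 1
  0+0+1 = 1
  0+1 = 1
  1+1 = 0 carry 1
  1+1+1 = 1 carry 1
  0+1+1 = 0 carry 1
  1+1+1 = 1 carry 1
  final carry 1

0b11010110110010100100110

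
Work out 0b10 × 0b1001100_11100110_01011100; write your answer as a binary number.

0b100110011100110010111000

Multiply each base-2 digit by 2, carrying:
  0×2 = 0 → write 0
  0×2 = 0 → write 0
  1×2 = 2 → write 0 carry 1
  1×2+1 = 3 → write 1 carry 1
  1×2+1 = 3 → write 1 carry 1
  0×2+1 = 1 → write 1
  1×2 = 2 → write 0 carry 1
  0×2+1 = 1 → write 1
  0×2 = 0 → write 0
  1×2 = 2 → write 0 carry 1
  1×2+1 = 3 → write 1 carry 1
  0×2+1 = 1 → write 1
  0×2 = 0 → write 0
  1×2 = 2 → write 0 carry 1
  1×2+1 = 3 → write 1 carry 1
  1×2+1 = 3 → write 1 carry 1
  0×2+1 = 1 → write 1
  0×2 = 0 → write 0
  1×2 = 2 → write 0 carry 1
  1×2+1 = 3 → write 1 carry 1
  0×2+1 = 1 → write 1
  0×2 = 0 → write 0
  1×2 = 2 → write 0 carry 1
  remaining carry: 1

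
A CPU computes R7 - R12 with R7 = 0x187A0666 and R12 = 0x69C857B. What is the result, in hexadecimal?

Subtract column by column in base 16:
  6-B → B (borrow)
  6-7-1 → E (borrow)
  6-5-1 → 0
  0-8 → 8 (borrow)
  A-C-1 → D (borrow)
  7-9-1 → D (borrow)
  8-6-1 → 1
  1-0 → 1

0x11DD80EB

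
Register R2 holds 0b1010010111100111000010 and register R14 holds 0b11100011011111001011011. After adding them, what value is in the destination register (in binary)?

0b100110110011100000011101

Add column by column in base 2, right to left:
  0+1 = 1
  1+1 = 0 carry 1
  0+0+1 = 1
  0+1 = 1
  0+1 = 1
  0+0 = 0
  1+1 = 0 carry 1
  1+0+1 = 0 carry 1
  1+0+1 = 0 carry 1
  0+1+1 = 0 carry 1
  0+1+1 = 0 carry 1
  1+1+1 = 1 carry 1
  1+1+1 = 1 carry 1
  1+1+1 = 1 carry 1
  1+0+1 = 0 carry 1
  0+1+1 = 0 carry 1
  1+1+1 = 1 carry 1
  0+0+1 = 1
  0+0 = 0
  1+0 = 1
  0+1 = 1
  1+1 = 0 carry 1
  0+1+1 = 0 carry 1
  final carry 1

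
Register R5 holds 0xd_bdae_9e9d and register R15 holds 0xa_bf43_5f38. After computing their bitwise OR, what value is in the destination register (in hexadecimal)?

0xfbfefdfbd

OR each hex digit independently (no carries):
  d|a=f, b|b=b, d|f=f, a|4=e, e|3=f, 9|5=d, e|f=f, 9|3=b, d|8=d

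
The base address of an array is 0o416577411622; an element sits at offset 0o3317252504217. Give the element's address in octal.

0o3736052116041

Add column by column in base 8, right to left:
  2+7 = 1 carry 1
  2+1+1 = 4
  6+2 = 0 carry 1
  1+4+1 = 6
  1+0 = 1
  4+5 = 1 carry 1
  7+2+1 = 2 carry 1
  7+5+1 = 5 carry 1
  5+2+1 = 0 carry 1
  6+7+1 = 6 carry 1
  1+1+1 = 3
  4+3 = 7
  0+3 = 3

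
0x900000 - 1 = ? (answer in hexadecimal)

0x8fffff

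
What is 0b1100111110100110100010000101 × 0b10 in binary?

0b11001111101001101000100001010

Multiply each base-2 digit by 2, carrying:
  1×2 = 2 → write 0 carry 1
  0×2+1 = 1 → write 1
  1×2 = 2 → write 0 carry 1
  0×2+1 = 1 → write 1
  0×2 = 0 → write 0
  0×2 = 0 → write 0
  0×2 = 0 → write 0
  1×2 = 2 → write 0 carry 1
  0×2+1 = 1 → write 1
  0×2 = 0 → write 0
  0×2 = 0 → write 0
  1×2 = 2 → write 0 carry 1
  0×2+1 = 1 → write 1
  1×2 = 2 → write 0 carry 1
  1×2+1 = 3 → write 1 carry 1
  0×2+1 = 1 → write 1
  0×2 = 0 → write 0
  1×2 = 2 → write 0 carry 1
  0×2+1 = 1 → write 1
  1×2 = 2 → write 0 carry 1
  1×2+1 = 3 → write 1 carry 1
  1×2+1 = 3 → write 1 carry 1
  1×2+1 = 3 → write 1 carry 1
  1×2+1 = 3 → write 1 carry 1
  0×2+1 = 1 → write 1
  0×2 = 0 → write 0
  1×2 = 2 → write 0 carry 1
  1×2+1 = 3 → write 1 carry 1
  remaining carry: 1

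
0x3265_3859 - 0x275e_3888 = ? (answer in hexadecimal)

0xb06ffd1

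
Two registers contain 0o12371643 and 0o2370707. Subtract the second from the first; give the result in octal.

0o10000734

Subtract column by column in base 8:
  3-7 → 4 (borrow)
  4-0-1 → 3
  6-7 → 7 (borrow)
  1-0-1 → 0
  7-7 → 0
  3-3 → 0
  2-2 → 0
  1-0 → 1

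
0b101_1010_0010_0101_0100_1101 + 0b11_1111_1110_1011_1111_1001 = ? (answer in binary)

0b100110100001000101000110

Add column by column in base 2, right to left:
  1+1 = 0 carry 1
  0+0+1 = 1
  1+0 = 1
  1+1 = 0 carry 1
  0+1+1 = 0 carry 1
  0+1+1 = 0 carry 1
  1+1+1 = 1 carry 1
  0+1+1 = 0 carry 1
  1+1+1 = 1 carry 1
  0+1+1 = 0 carry 1
  1+0+1 = 0 carry 1
  0+1+1 = 0 carry 1
  0+0+1 = 1
  1+1 = 0 carry 1
  0+1+1 = 0 carry 1
  0+1+1 = 0 carry 1
  0+1+1 = 0 carry 1
  1+1+1 = 1 carry 1
  0+1+1 = 0 carry 1
  1+1+1 = 1 carry 1
  1+1+1 = 1 carry 1
  0+1+1 = 0 carry 1
  1+0+1 = 0 carry 1
  final carry 1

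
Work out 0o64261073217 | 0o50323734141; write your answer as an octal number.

0o74363777357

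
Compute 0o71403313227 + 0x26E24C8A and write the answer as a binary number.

0b111110010111011111110001100100001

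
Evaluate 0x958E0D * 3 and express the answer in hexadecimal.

0x1C0AA27

Multiply each base-16 digit by 3, carrying:
  D×3 = 39 → write 7 carry 2
  0×3+2 = 2 → write 2
  E×3 = 42 → write A carry 2
  8×3+2 = 26 → write A carry 1
  5×3+1 = 16 → write 0 carry 1
  9×3+1 = 28 → write C carry 1
  remaining carry: 1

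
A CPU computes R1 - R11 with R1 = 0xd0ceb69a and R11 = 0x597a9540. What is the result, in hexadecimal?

Subtract column by column in base 16:
  a-0 → a
  9-4 → 5
  6-5 → 1
  b-9 → 2
  e-a → 4
  c-7 → 5
  0-9 → 7 (borrow)
  d-5-1 → 7

0x7754215a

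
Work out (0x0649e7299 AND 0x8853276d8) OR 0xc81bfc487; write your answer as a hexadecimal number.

0xc85bff69f

0x0649e7299 AND 0x8853276d8 = 0x004127298.
Then OR with 0xc81bfc487.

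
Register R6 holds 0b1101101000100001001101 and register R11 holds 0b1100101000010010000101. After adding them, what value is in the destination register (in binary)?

Add column by column in base 2, right to left:
  1+1 = 0 carry 1
  0+0+1 = 1
  1+1 = 0 carry 1
  1+0+1 = 0 carry 1
  0+0+1 = 1
  0+0 = 0
  1+0 = 1
  0+1 = 1
  0+0 = 0
  0+0 = 0
  0+1 = 1
  1+0 = 1
  0+0 = 0
  0+0 = 0
  0+0 = 0
  1+1 = 0 carry 1
  0+0+1 = 1
  1+1 = 0 carry 1
  1+0+1 = 0 carry 1
  0+0+1 = 1
  1+1 = 0 carry 1
  1+1+1 = 1 carry 1
  final carry 1

0b11010010000110011010010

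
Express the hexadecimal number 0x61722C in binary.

Expand each hex digit to 4 bits: 6=0110 1=0001 7=0111 2=0010 2=0010 C=1100.

0b11000010111001000101100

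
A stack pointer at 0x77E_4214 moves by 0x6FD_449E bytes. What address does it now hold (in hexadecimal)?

Add column by column in base 16, right to left:
  4+E = 2 carry 1
  1+9+1 = B
  2+4 = 6
  4+4 = 8
  E+D = B carry 1
  7+F+1 = 7 carry 1
  7+6+1 = E

0xE7B86B2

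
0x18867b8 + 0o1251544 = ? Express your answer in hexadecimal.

0o1251544 = 0x55364 in hexadecimal.
Add column by column in base 16, right to left:
  8+4 = c
  b+6 = 1 carry 1
  7+3+1 = b
  6+5 = b
  8+5 = d
  8+0 = 8
  1+0 = 1

0x18dbb1c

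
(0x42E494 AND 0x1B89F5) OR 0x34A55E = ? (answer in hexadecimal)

0x36A5DE

0x42E494 AND 0x1B89F5 = 0x028094.
Then OR with 0x34A55E.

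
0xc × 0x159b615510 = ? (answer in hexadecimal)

Multiply each base-16 digit by 12, carrying:
  0×12 = 0 → write 0
  1×12 = 12 → write c
  5×12 = 60 → write c carry 3
  5×12+3 = 63 → write f carry 3
  1×12+3 = 15 → write f
  6×12 = 72 → write 8 carry 4
  b×12+4 = 136 → write 8 carry 8
  9×12+8 = 116 → write 4 carry 7
  5×12+7 = 67 → write 3 carry 4
  1×12+4 = 16 → write 0 carry 1
  remaining carry: 1

0x103488ffcc0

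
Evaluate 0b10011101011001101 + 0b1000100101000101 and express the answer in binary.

Add column by column in base 2, right to left:
  1+1 = 0 carry 1
  0+0+1 = 1
  1+1 = 0 carry 1
  1+0+1 = 0 carry 1
  0+0+1 = 1
  0+0 = 0
  1+1 = 0 carry 1
  1+0+1 = 0 carry 1
  0+1+1 = 0 carry 1
  1+0+1 = 0 carry 1
  0+0+1 = 1
  1+1 = 0 carry 1
  1+0+1 = 0 carry 1
  1+0+1 = 0 carry 1
  0+0+1 = 1
  0+1 = 1
  1+0 = 1

0b11100010000010010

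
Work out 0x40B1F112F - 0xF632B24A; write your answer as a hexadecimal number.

0x314EC5EE5

Subtract column by column in base 16:
  F-A → 5
  2-4 → E (borrow)
  1-2-1 → E (borrow)
  1-B-1 → 5 (borrow)
  F-2-1 → C
  1-3 → E (borrow)
  B-6-1 → 4
  0-F → 1 (borrow)
  4-0-1 → 3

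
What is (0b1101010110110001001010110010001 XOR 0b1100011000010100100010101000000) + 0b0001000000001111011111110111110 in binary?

First 0b1101010110110001001010110010001 XOR 0b1100011000010100100010101000000 = 0b0001001110100101101000011010001.
Add column by column in base 2, right to left:
  1+0 = 1
  0+1 = 1
  0+1 = 1
  0+1 = 1
  1+1 = 0 carry 1
  0+1+1 = 0 carry 1
  1+0+1 = 0 carry 1
  1+1+1 = 1 carry 1
  0+1+1 = 0 carry 1
  0+1+1 = 0 carry 1
  0+1+1 = 0 carry 1
  0+1+1 = 0 carry 1
  1+1+1 = 1 carry 1
  0+1+1 = 0 carry 1
  1+0+1 = 0 carry 1
  1+1+1 = 1 carry 1
  0+1+1 = 0 carry 1
  1+1+1 = 1 carry 1
  0+1+1 = 0 carry 1
  0+0+1 = 1
  1+0 = 1
  0+0 = 0
  1+0 = 1
  1+0 = 1
  1+0 = 1
  0+0 = 0
  0+0 = 0
  1+1 = 0 carry 1
  final carry 1

0b10001110110101001000010001111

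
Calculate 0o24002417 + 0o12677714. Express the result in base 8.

Add column by column in base 8, right to left:
  7+4 = 3 carry 1
  1+1+1 = 3
  4+7 = 3 carry 1
  2+7+1 = 2 carry 1
  0+7+1 = 0 carry 1
  0+6+1 = 7
  4+2 = 6
  2+1 = 3

0o36702333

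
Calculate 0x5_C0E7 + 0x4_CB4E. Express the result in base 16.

0xA8C35

Add column by column in base 16, right to left:
  7+E = 5 carry 1
  E+4+1 = 3 carry 1
  0+B+1 = C
  C+C = 8 carry 1
  5+4+1 = A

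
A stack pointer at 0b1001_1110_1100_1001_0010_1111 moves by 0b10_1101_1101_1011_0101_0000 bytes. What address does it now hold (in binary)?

0b110011001010010001111111

Add column by column in base 2, right to left:
  1+0 = 1
  1+0 = 1
  1+0 = 1
  1+0 = 1
  0+1 = 1
  1+0 = 1
  0+1 = 1
  0+0 = 0
  1+1 = 0 carry 1
  0+1+1 = 0 carry 1
  0+0+1 = 1
  1+1 = 0 carry 1
  0+1+1 = 0 carry 1
  0+0+1 = 1
  1+1 = 0 carry 1
  1+1+1 = 1 carry 1
  0+1+1 = 0 carry 1
  1+0+1 = 0 carry 1
  1+1+1 = 1 carry 1
  1+1+1 = 1 carry 1
  1+0+1 = 0 carry 1
  0+1+1 = 0 carry 1
  0+0+1 = 1
  1+0 = 1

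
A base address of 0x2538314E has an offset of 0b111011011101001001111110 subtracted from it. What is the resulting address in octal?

0o4422457320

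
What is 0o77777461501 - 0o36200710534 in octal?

0o41576550745

Subtract column by column in base 8:
  1-4 → 5 (borrow)
  0-3-1 → 4 (borrow)
  5-5-1 → 7 (borrow)
  1-0-1 → 0
  6-1 → 5
  4-7 → 5 (borrow)
  7-0-1 → 6
  7-0 → 7
  7-2 → 5
  7-6 → 1
  7-3 → 4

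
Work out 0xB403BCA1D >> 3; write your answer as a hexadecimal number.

0x168077943

3 bits is not a whole number of base-16 digits; in binary: 101101000000001110111100101000011101 >> 3 = 101101000000001110111100101000011.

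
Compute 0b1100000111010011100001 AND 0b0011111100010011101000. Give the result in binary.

AND bit by bit (1 only where both bits are 1):
  1100000111010011100001
& 0011111100010011101000
= 0000000100010011100000

0b0000000100010011100000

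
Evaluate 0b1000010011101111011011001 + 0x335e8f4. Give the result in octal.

0o417743715

0b1000010011101111011011001 = 0o102357331 in octal.
0x335e8f4 = 0o315364364 in octal.
Add column by column in base 8, right to left:
  1+4 = 5
  3+6 = 1 carry 1
  3+3+1 = 7
  7+4 = 3 carry 1
  5+6+1 = 4 carry 1
  3+3+1 = 7
  2+5 = 7
  0+1 = 1
  1+3 = 4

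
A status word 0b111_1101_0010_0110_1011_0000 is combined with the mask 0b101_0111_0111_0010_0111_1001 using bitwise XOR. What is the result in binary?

0b01010100101010011001001

XOR bit by bit (1 where the bits differ):
  11111010010011010110000
^ 10101110111001001111001
= 01010100101010011001001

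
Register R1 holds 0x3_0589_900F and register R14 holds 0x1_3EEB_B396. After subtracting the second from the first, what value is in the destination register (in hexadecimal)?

0x1C69DDC79

Subtract column by column in base 16:
  F-6 → 9
  0-9 → 7 (borrow)
  0-3-1 → C (borrow)
  9-B-1 → D (borrow)
  9-B-1 → D (borrow)
  8-E-1 → 9 (borrow)
  5-E-1 → 6 (borrow)
  0-3-1 → C (borrow)
  3-1-1 → 1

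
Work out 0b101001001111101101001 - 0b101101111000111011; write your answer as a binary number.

0b100011100000100101110

Subtract column by column in base 2:
  1-1 → 0
  0-1 → 1 (borrow)
  0-0-1 → 1 (borrow)
  1-1-1 → 1 (borrow)
  0-1-1 → 0 (borrow)
  1-1-1 → 1 (borrow)
  1-0-1 → 0
  0-0 → 0
  1-0 → 1
  1-1 → 0
  1-1 → 0
  1-1 → 0
  1-1 → 0
  0-0 → 0
  0-1 → 1 (borrow)
  1-1-1 → 1 (borrow)
  0-0-1 → 1 (borrow)
  0-1-1 → 0 (borrow)
  1-0-1 → 0
  0-0 → 0
  1-0 → 1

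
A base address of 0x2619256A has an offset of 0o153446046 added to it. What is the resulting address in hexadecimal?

0o153446046 = 0x1AE4C26 in hexadecimal.
Add column by column in base 16, right to left:
  A+6 = 0 carry 1
  6+2+1 = 9
  5+C = 1 carry 1
  2+4+1 = 7
  9+E = 7 carry 1
  1+A+1 = C
  6+1 = 7
  2+0 = 2

0x27C77190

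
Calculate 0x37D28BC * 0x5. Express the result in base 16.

0x1171CBAC

Multiply each base-16 digit by 5, carrying:
  C×5 = 60 → write C carry 3
  B×5+3 = 58 → write A carry 3
  8×5+3 = 43 → write B carry 2
  2×5+2 = 12 → write C
  D×5 = 65 → write 1 carry 4
  7×5+4 = 39 → write 7 carry 2
  3×5+2 = 17 → write 1 carry 1
  remaining carry: 1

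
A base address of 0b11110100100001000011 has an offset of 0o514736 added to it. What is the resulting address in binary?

0o514736 = 0b101001100111011110 in binary.
Add column by column in base 2, right to left:
  1+0 = 1
  1+1 = 0 carry 1
  0+1+1 = 0 carry 1
  0+1+1 = 0 carry 1
  0+1+1 = 0 carry 1
  0+0+1 = 1
  1+1 = 0 carry 1
  0+1+1 = 0 carry 1
  0+1+1 = 0 carry 1
  0+0+1 = 1
  0+0 = 0
  1+1 = 0 carry 1
  0+1+1 = 0 carry 1
  0+0+1 = 1
  1+0 = 1
  0+1 = 1
  1+0 = 1
  1+1 = 0 carry 1
  1+0+1 = 0 carry 1
  1+0+1 = 0 carry 1
  final carry 1

0b100011110001000100001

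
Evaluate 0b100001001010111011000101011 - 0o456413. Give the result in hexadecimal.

0x4231920

0b100001001010111011000101011 = 0x425762b in hexadecimal.
0o456413 = 0x25d0b in hexadecimal.
Subtract column by column in base 16:
  b-b → 0
  2-0 → 2
  6-d → 9 (borrow)
  7-5-1 → 1
  5-2 → 3
  2-0 → 2
  4-0 → 4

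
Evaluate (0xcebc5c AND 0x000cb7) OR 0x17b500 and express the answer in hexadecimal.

0xcebc5c AND 0x000cb7 = 0x000c14.
Then OR with 0x17b500.

0x17bd14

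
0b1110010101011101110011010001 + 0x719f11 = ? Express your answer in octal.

0o1661675742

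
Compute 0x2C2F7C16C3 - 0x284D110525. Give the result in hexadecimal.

0x3E26B119E

Subtract column by column in base 16:
  3-5 → E (borrow)
  C-2-1 → 9
  6-5 → 1
  1-0 → 1
  C-1 → B
  7-1 → 6
  F-D → 2
  2-4 → E (borrow)
  C-8-1 → 3
  2-2 → 0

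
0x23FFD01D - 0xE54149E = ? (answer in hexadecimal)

Subtract column by column in base 16:
  D-E → F (borrow)
  1-9-1 → 7 (borrow)
  0-4-1 → B (borrow)
  D-1-1 → B
  F-4 → B
  F-5 → A
  3-E → 5 (borrow)
  2-0-1 → 1

0x15ABBB7F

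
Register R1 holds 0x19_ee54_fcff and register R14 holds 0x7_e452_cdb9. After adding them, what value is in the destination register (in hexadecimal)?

Add column by column in base 16, right to left:
  f+9 = 8 carry 1
  f+b+1 = b carry 1
  c+d+1 = a carry 1
  f+c+1 = c carry 1
  4+2+1 = 7
  5+5 = a
  e+4 = 2 carry 1
  e+e+1 = d carry 1
  9+7+1 = 1 carry 1
  1+0+1 = 2

0x21d2a7cab8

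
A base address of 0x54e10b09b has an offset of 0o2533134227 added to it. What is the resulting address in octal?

0o254337264462

0x54e10b09b = 0o251604130233 in octal.
Add column by column in base 8, right to left:
  3+7 = 2 carry 1
  3+2+1 = 6
  2+2 = 4
  0+4 = 4
  3+3 = 6
  1+1 = 2
  4+3 = 7
  0+3 = 3
  6+5 = 3 carry 1
  1+2+1 = 4
  5+0 = 5
  2+0 = 2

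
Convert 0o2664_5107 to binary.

0b10110110100101001000111

Each octal digit is 3 bits: 2=010 6=110 6=110 4=100 5=101 1=001 0=000 7=111.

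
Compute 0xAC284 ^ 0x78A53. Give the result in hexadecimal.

0xD48D7

XOR each hex digit independently (no carries):
  A^7=D, C^8=4, 2^A=8, 8^5=D, 4^3=7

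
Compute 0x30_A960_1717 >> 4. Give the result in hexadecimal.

Shifting right by 4 bits = 1 hex digit: drop the last 1.

0x30A960171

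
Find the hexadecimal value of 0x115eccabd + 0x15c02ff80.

Add column by column in base 16, right to left:
  d+0 = d
  b+8 = 3 carry 1
  a+f+1 = a carry 1
  c+f+1 = c carry 1
  c+2+1 = f
  e+0 = e
  5+c = 1 carry 1
  1+5+1 = 7
  1+1 = 2

0x271efca3d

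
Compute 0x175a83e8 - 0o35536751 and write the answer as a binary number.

0b10110111000111100010111111111

0x175a83e8 = 0b10111010110101000001111101000 in binary.
0o35536751 = 0b11101101011110111101001 in binary.
Subtract column by column in base 2:
  0-1 → 1 (borrow)
  0-0-1 → 1 (borrow)
  0-0-1 → 1 (borrow)
  1-1-1 → 1 (borrow)
  0-0-1 → 1 (borrow)
  1-1-1 → 1 (borrow)
  1-1-1 → 1 (borrow)
  1-1-1 → 1 (borrow)
  1-1-1 → 1 (borrow)
  1-0-1 → 0
  0-1 → 1 (borrow)
  0-1-1 → 0 (borrow)
  0-1-1 → 0 (borrow)
  0-1-1 → 0 (borrow)
  0-0-1 → 1 (borrow)
  1-1-1 → 1 (borrow)
  0-0-1 → 1 (borrow)
  1-1-1 → 1 (borrow)
  0-1-1 → 0 (borrow)
  1-0-1 → 0
  1-1 → 0
  0-1 → 1 (borrow)
  1-1-1 → 1 (borrow)
  0-0-1 → 1 (borrow)
  1-0-1 → 0
  1-0 → 1
  1-0 → 1
  0-0 → 0
  1-0 → 1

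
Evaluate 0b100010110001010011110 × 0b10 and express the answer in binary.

Multiply each base-2 digit by 2, carrying:
  0×2 = 0 → write 0
  1×2 = 2 → write 0 carry 1
  1×2+1 = 3 → write 1 carry 1
  1×2+1 = 3 → write 1 carry 1
  1×2+1 = 3 → write 1 carry 1
  0×2+1 = 1 → write 1
  0×2 = 0 → write 0
  1×2 = 2 → write 0 carry 1
  0×2+1 = 1 → write 1
  1×2 = 2 → write 0 carry 1
  0×2+1 = 1 → write 1
  0×2 = 0 → write 0
  0×2 = 0 → write 0
  1×2 = 2 → write 0 carry 1
  1×2+1 = 3 → write 1 carry 1
  0×2+1 = 1 → write 1
  1×2 = 2 → write 0 carry 1
  0×2+1 = 1 → write 1
  0×2 = 0 → write 0
  0×2 = 0 → write 0
  1×2 = 2 → write 0 carry 1
  remaining carry: 1

0b1000101100010100111100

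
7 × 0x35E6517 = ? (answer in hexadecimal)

0x1794C3A1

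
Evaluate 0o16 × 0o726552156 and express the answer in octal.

0o14675717004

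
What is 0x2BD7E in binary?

0b101011110101111110

Expand each hex digit to 4 bits: 2=0010 B=1011 D=1101 7=0111 E=1110.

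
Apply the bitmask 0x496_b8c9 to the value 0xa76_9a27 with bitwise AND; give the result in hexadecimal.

AND each hex digit independently (no carries):
  a&4=0, 7&9=1, 6&6=6, 9&b=9, a&8=8, 2&c=0, 7&9=1

0x0169801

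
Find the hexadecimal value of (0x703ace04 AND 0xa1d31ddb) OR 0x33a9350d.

0x33bb3d0d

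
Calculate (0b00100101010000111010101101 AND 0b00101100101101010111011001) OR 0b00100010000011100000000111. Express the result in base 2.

0b00100101010000111010101101 AND 0b00101100101101010111011001 = 0b00100100000000010010001001.
Then OR with 0b00100010000011100000000111.

0b100110000011110010001111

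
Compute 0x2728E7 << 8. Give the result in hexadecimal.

0x2728E700

Shifting left by 8 bits = 2 hex digits: append 2 zeros.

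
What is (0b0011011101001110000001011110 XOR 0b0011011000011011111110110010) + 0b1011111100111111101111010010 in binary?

First 0b0011011101001110000001011110 XOR 0b0011011000011011111110110010 = 0b0000000101010101111111101100.
Add column by column in base 2, right to left:
  0+0 = 0
  0+1 = 1
  1+0 = 1
  1+0 = 1
  0+1 = 1
  1+0 = 1
  1+1 = 0 carry 1
  1+1+1 = 1 carry 1
  1+1+1 = 1 carry 1
  1+1+1 = 1 carry 1
  1+0+1 = 0 carry 1
  1+1+1 = 1 carry 1
  1+1+1 = 1 carry 1
  0+1+1 = 0 carry 1
  1+1+1 = 1 carry 1
  0+1+1 = 0 carry 1
  1+1+1 = 1 carry 1
  0+1+1 = 0 carry 1
  1+0+1 = 0 carry 1
  0+0+1 = 1
  1+1 = 0 carry 1
  0+1+1 = 0 carry 1
  0+1+1 = 0 carry 1
  0+1+1 = 0 carry 1
  0+1+1 = 0 carry 1
  0+1+1 = 0 carry 1
  0+0+1 = 1
  0+1 = 1

0b1100000010010101101110111110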